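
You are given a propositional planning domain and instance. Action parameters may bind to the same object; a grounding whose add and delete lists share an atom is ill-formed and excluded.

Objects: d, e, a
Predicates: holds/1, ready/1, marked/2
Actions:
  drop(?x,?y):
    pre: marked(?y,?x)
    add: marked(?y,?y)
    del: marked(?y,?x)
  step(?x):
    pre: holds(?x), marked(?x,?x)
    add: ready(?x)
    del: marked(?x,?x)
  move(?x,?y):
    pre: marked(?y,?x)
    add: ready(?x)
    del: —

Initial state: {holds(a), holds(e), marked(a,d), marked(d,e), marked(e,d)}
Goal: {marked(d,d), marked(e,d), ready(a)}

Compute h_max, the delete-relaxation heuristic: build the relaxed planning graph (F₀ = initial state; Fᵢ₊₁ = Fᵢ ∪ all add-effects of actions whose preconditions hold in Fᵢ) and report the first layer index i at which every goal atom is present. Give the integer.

F0 = init (5 atoms)
F1 = F0 ∪ {marked(a,a), marked(d,d), marked(e,e), ready(d), ready(e)}  (10 atoms)
F2 = F1 ∪ {ready(a)}  (11 atoms)
goal ⊆ F2  ⇒  h_max = 2

2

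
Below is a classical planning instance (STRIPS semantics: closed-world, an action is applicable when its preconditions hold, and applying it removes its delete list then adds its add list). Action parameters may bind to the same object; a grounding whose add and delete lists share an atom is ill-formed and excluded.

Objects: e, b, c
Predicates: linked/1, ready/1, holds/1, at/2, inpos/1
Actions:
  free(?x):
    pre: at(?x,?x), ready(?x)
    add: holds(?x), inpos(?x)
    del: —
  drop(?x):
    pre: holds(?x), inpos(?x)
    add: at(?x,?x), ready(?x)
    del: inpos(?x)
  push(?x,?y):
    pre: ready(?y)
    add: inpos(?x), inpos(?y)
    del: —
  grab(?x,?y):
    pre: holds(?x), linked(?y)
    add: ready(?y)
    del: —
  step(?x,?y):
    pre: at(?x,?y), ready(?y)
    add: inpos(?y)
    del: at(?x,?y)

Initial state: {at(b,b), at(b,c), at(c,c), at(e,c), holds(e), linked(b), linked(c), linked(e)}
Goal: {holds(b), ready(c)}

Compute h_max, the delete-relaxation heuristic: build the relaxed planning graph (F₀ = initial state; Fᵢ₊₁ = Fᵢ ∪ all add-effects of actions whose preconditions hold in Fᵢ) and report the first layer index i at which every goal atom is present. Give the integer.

2

F0 = init (8 atoms)
F1 = F0 ∪ {ready(b), ready(c), ready(e)}  (11 atoms)
F2 = F1 ∪ {holds(b), holds(c), inpos(b), inpos(c), inpos(e)}  (16 atoms)
goal ⊆ F2  ⇒  h_max = 2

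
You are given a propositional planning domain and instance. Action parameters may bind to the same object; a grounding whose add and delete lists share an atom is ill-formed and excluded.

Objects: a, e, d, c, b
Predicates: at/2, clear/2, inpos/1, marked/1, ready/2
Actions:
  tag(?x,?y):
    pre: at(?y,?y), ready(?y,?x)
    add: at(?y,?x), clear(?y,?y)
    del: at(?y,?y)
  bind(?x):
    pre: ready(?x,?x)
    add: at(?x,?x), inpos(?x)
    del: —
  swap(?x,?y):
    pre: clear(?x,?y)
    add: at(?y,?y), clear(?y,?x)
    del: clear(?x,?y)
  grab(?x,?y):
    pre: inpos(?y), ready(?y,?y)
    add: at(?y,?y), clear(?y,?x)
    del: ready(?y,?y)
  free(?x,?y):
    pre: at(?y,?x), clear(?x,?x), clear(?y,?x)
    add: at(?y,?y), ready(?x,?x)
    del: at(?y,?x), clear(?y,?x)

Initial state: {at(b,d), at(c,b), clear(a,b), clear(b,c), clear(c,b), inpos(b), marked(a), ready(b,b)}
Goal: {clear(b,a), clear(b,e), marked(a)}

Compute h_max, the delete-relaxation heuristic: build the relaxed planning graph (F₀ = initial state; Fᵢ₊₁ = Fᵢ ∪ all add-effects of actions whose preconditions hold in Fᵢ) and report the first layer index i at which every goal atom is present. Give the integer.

1

F0 = init (8 atoms)
F1 = F0 ∪ {at(b,b), at(c,c), clear(b,a), clear(b,b), clear(b,d), clear(b,e)}  (14 atoms)
goal ⊆ F1  ⇒  h_max = 1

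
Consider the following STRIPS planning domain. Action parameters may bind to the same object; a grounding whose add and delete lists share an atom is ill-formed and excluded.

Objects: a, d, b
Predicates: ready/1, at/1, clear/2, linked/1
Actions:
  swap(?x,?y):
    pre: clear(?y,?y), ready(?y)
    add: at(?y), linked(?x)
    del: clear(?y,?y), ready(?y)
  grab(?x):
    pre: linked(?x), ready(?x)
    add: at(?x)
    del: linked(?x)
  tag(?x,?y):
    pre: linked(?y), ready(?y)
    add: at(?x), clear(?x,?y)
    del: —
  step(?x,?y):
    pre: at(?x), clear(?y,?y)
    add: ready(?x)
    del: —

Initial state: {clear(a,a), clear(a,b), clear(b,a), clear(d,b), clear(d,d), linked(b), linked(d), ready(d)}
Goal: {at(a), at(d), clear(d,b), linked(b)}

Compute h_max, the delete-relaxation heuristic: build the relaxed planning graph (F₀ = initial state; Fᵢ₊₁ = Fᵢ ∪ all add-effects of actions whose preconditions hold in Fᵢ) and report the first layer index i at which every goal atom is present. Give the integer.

1

F0 = init (8 atoms)
F1 = F0 ∪ {at(a), at(b), at(d), clear(a,d), clear(b,d), linked(a)}  (14 atoms)
goal ⊆ F1  ⇒  h_max = 1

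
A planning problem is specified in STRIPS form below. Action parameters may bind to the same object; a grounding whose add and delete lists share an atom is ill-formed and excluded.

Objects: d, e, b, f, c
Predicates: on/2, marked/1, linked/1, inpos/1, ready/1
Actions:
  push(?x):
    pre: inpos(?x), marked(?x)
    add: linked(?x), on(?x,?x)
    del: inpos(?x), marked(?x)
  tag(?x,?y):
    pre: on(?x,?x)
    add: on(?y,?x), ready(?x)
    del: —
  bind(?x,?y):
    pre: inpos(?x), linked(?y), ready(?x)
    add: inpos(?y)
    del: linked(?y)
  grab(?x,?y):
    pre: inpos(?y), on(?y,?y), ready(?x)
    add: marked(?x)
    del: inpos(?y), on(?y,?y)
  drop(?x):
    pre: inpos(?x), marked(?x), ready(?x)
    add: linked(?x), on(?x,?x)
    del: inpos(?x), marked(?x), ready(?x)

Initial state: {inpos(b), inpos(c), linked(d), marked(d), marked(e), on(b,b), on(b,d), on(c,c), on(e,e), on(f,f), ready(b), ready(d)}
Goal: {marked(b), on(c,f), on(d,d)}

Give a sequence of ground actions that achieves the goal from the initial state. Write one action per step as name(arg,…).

tag(f,c); bind(b,d); push(d); grab(b,b)

1. tag(f,c)  →  {inpos(b), inpos(c), linked(d), marked(d), marked(e), on(b,b), on(b,d), on(c,c), on(c,f), on(e,e), on(f,f), ready(b), ready(d), ready(f)}
2. bind(b,d)  →  {inpos(b), inpos(c), inpos(d), marked(d), marked(e), on(b,b), on(b,d), on(c,c), on(c,f), on(e,e), on(f,f), ready(b), ready(d), ready(f)}
3. push(d)  →  {inpos(b), inpos(c), linked(d), marked(e), on(b,b), on(b,d), on(c,c), on(c,f), on(d,d), on(e,e), on(f,f), ready(b), ready(d), ready(f)}
4. grab(b,b)  →  {inpos(c), linked(d), marked(b), marked(e), on(b,d), on(c,c), on(c,f), on(d,d), on(e,e), on(f,f), ready(b), ready(d), ready(f)}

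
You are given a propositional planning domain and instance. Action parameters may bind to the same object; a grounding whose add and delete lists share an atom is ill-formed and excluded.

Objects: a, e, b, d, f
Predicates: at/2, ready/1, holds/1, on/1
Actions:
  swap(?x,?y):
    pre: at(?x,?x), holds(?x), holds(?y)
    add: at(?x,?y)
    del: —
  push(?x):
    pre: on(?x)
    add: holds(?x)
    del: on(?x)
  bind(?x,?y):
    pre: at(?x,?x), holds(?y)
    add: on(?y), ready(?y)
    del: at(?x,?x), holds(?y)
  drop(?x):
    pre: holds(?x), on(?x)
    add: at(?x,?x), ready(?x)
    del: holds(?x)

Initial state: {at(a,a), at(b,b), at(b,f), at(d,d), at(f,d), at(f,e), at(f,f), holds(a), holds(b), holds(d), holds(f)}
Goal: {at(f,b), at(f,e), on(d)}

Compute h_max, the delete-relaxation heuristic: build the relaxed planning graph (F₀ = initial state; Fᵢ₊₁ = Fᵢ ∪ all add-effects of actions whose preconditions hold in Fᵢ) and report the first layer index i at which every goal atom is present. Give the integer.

F0 = init (11 atoms)
F1 = F0 ∪ {at(a,b), at(a,d), at(a,f), at(b,a), at(b,d), at(d,a), at(d,b), at(d,f), at(f,a), at(f,b), on(a), on(b), on(d), on(f), ready(a), ready(b), ready(d), ready(f)}  (29 atoms)
goal ⊆ F1  ⇒  h_max = 1

1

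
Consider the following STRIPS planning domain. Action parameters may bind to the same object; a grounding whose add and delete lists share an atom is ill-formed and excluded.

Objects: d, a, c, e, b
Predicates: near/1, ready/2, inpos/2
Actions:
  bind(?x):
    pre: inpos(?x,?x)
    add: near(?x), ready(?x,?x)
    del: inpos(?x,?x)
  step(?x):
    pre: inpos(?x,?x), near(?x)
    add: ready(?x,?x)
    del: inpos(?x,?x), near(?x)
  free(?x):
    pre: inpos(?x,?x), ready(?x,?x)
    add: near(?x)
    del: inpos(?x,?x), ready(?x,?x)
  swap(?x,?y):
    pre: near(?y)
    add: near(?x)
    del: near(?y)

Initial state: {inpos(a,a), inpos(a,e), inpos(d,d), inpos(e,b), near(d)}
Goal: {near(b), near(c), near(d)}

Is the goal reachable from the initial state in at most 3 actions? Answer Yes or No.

1. bind(a)  →  {inpos(a,e), inpos(d,d), inpos(e,b), near(a), near(d), ready(a,a)}
2. swap(c,d)  →  {inpos(a,e), inpos(d,d), inpos(e,b), near(a), near(c), ready(a,a)}
3. bind(d)  →  {inpos(a,e), inpos(e,b), near(a), near(c), near(d), ready(a,a), ready(d,d)}
4. swap(b,a)  →  {inpos(a,e), inpos(e,b), near(b), near(c), near(d), ready(a,a), ready(d,d)}
optimal plan length = 4; 4 > 3

No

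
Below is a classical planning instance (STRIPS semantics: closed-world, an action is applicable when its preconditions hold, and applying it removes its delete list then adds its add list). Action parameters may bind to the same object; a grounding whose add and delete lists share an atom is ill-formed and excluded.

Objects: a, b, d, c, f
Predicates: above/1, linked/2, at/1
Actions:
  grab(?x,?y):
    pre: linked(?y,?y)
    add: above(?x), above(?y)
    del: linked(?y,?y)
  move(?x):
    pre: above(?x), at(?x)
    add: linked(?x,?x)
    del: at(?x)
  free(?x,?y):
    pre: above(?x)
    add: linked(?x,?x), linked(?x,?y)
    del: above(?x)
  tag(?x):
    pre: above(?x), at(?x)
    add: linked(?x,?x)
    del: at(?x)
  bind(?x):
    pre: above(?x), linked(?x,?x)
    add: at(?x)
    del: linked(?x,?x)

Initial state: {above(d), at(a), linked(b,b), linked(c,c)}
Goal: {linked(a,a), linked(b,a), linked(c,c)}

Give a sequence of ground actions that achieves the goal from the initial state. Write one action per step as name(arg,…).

1. grab(a,b)  →  {above(a), above(b), above(d), at(a), linked(c,c)}
2. move(a)  →  {above(a), above(b), above(d), linked(a,a), linked(c,c)}
3. free(b,a)  →  {above(a), above(d), linked(a,a), linked(b,a), linked(b,b), linked(c,c)}

grab(a,b); move(a); free(b,a)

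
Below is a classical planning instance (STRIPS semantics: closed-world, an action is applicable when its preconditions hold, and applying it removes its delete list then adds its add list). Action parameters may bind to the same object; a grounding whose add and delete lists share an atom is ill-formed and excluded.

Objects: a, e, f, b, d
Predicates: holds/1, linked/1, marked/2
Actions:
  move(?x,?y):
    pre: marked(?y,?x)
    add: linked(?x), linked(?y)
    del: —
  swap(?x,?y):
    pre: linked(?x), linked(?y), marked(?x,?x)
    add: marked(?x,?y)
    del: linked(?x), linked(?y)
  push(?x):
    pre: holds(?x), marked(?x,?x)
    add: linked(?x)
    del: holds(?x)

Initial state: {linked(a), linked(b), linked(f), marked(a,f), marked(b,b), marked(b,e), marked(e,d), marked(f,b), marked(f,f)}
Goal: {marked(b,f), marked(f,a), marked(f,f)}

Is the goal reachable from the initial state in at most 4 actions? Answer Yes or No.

1. swap(f,a)  →  {linked(b), marked(a,f), marked(b,b), marked(b,e), marked(e,d), marked(f,a), marked(f,b), marked(f,f)}
2. move(a,f)  →  {linked(a), linked(b), linked(f), marked(a,f), marked(b,b), marked(b,e), marked(e,d), marked(f,a), marked(f,b), marked(f,f)}
3. swap(b,f)  →  {linked(a), marked(a,f), marked(b,b), marked(b,e), marked(b,f), marked(e,d), marked(f,a), marked(f,b), marked(f,f)}
optimal plan length = 3; 3 ≤ 4

Yes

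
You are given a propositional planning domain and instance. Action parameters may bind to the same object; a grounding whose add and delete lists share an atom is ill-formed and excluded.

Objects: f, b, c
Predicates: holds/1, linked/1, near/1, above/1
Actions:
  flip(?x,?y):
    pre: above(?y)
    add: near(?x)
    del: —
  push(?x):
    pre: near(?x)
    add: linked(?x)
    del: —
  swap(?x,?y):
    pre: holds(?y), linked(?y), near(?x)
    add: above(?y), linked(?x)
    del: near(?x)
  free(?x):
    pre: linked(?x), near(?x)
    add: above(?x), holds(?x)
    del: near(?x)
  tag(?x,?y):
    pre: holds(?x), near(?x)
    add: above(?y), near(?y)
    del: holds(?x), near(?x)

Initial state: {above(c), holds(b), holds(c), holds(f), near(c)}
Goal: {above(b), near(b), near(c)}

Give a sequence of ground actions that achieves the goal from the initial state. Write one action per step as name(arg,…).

flip(f,c); tag(f,b)

1. flip(f,c)  →  {above(c), holds(b), holds(c), holds(f), near(c), near(f)}
2. tag(f,b)  →  {above(b), above(c), holds(b), holds(c), near(b), near(c)}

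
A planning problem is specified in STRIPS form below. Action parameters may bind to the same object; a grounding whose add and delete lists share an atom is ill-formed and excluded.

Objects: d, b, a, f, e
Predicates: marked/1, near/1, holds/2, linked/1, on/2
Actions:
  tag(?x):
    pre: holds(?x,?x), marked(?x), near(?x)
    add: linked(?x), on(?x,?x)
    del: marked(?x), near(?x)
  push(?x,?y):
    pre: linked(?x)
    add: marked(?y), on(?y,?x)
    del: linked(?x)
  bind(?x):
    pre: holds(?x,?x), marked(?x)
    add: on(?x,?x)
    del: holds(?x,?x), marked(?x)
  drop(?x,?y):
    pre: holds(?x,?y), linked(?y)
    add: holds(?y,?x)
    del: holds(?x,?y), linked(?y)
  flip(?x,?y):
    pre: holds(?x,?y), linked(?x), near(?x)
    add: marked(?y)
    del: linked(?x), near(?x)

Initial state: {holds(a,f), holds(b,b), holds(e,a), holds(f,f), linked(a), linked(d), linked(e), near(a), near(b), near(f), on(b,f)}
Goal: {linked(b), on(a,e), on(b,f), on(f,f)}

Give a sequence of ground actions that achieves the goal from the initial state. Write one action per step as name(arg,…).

push(d,b); tag(b); push(a,f); tag(f); push(e,a)

1. push(d,b)  →  {holds(a,f), holds(b,b), holds(e,a), holds(f,f), linked(a), linked(e), marked(b), near(a), near(b), near(f), on(b,d), on(b,f)}
2. tag(b)  →  {holds(a,f), holds(b,b), holds(e,a), holds(f,f), linked(a), linked(b), linked(e), near(a), near(f), on(b,b), on(b,d), on(b,f)}
3. push(a,f)  →  {holds(a,f), holds(b,b), holds(e,a), holds(f,f), linked(b), linked(e), marked(f), near(a), near(f), on(b,b), on(b,d), on(b,f), on(f,a)}
4. tag(f)  →  {holds(a,f), holds(b,b), holds(e,a), holds(f,f), linked(b), linked(e), linked(f), near(a), on(b,b), on(b,d), on(b,f), on(f,a), on(f,f)}
5. push(e,a)  →  {holds(a,f), holds(b,b), holds(e,a), holds(f,f), linked(b), linked(f), marked(a), near(a), on(a,e), on(b,b), on(b,d), on(b,f), on(f,a), on(f,f)}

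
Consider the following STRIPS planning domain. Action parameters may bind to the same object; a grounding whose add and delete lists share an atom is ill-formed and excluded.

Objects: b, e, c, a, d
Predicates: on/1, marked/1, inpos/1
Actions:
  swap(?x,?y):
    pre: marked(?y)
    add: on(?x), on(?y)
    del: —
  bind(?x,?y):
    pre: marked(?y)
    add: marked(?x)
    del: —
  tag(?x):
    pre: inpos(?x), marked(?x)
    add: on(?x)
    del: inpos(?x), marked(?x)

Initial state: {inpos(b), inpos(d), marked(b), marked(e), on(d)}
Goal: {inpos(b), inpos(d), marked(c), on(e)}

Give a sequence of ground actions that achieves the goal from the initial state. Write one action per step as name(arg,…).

swap(b,e); bind(c,b)

1. swap(b,e)  →  {inpos(b), inpos(d), marked(b), marked(e), on(b), on(d), on(e)}
2. bind(c,b)  →  {inpos(b), inpos(d), marked(b), marked(c), marked(e), on(b), on(d), on(e)}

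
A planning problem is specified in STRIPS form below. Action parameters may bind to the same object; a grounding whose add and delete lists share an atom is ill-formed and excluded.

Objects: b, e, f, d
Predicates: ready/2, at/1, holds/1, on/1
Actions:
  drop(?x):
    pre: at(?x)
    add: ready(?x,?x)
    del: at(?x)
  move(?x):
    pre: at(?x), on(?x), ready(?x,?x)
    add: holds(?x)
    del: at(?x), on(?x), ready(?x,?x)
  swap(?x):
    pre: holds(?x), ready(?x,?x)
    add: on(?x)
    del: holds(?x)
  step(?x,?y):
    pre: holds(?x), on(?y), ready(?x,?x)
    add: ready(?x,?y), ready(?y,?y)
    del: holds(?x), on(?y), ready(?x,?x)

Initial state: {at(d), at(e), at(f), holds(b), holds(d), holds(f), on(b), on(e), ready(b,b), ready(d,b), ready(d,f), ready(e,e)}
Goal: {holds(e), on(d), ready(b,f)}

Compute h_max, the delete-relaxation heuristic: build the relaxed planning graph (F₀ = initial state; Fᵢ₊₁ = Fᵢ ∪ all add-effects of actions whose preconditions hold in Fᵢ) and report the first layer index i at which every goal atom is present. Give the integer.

3

F0 = init (12 atoms)
F1 = F0 ∪ {holds(e), ready(b,e), ready(d,d), ready(f,f)}  (16 atoms)
F2 = F1 ∪ {on(d), on(f), ready(d,e), ready(e,b), ready(f,b), ready(f,e)}  (22 atoms)
F3 = F2 ∪ {ready(b,d), ready(b,f), ready(e,d), ready(e,f), ready(f,d)}  (27 atoms)
goal ⊆ F3  ⇒  h_max = 3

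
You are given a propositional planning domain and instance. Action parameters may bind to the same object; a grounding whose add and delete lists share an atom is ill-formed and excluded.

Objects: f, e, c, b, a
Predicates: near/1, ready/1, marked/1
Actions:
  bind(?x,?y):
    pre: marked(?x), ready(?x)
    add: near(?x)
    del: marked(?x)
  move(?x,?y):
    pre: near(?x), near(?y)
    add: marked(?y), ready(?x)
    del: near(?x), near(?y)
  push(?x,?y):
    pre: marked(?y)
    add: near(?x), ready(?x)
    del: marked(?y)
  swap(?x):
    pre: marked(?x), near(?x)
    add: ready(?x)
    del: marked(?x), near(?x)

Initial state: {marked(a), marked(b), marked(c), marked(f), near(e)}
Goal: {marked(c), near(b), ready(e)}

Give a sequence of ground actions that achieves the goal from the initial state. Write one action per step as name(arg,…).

move(e,e); push(b,f)

1. move(e,e)  →  {marked(a), marked(b), marked(c), marked(e), marked(f), ready(e)}
2. push(b,f)  →  {marked(a), marked(b), marked(c), marked(e), near(b), ready(b), ready(e)}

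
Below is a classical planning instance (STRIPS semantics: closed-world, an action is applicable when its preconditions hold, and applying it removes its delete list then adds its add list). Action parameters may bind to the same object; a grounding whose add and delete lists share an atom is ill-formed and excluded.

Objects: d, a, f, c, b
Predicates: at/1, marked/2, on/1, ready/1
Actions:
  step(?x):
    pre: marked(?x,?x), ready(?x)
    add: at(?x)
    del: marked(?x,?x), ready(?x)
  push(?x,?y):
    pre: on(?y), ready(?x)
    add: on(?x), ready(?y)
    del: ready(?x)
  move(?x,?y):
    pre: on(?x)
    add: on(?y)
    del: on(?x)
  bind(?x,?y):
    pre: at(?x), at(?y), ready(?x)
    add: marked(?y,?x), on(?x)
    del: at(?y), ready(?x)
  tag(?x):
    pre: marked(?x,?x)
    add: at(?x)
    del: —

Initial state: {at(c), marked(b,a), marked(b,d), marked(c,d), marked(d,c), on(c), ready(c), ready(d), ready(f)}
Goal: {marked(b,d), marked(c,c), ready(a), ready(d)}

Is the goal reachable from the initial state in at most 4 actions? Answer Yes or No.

1. move(c,a)  →  {at(c), marked(b,a), marked(b,d), marked(c,d), marked(d,c), on(a), ready(c), ready(d), ready(f)}
2. push(f,a)  →  {at(c), marked(b,a), marked(b,d), marked(c,d), marked(d,c), on(a), on(f), ready(a), ready(c), ready(d)}
3. bind(c,c)  →  {marked(b,a), marked(b,d), marked(c,c), marked(c,d), marked(d,c), on(a), on(c), on(f), ready(a), ready(d)}
optimal plan length = 3; 3 ≤ 4

Yes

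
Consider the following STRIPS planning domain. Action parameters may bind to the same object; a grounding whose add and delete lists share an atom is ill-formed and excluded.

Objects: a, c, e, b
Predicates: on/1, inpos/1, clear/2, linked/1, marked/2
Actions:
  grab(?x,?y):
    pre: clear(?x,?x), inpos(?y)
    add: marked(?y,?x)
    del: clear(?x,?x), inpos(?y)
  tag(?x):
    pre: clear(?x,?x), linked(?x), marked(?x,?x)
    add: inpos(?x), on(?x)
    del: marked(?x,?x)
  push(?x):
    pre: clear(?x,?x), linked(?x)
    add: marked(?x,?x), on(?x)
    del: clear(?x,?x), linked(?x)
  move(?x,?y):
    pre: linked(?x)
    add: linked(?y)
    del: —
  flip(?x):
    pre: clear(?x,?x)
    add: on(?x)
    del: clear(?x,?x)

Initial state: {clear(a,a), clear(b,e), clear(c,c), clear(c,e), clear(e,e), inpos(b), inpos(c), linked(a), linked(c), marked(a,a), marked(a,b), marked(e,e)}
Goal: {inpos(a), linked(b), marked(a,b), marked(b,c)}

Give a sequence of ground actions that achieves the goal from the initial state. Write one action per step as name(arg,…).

grab(c,b); tag(a); move(a,b)

1. grab(c,b)  →  {clear(a,a), clear(b,e), clear(c,e), clear(e,e), inpos(c), linked(a), linked(c), marked(a,a), marked(a,b), marked(b,c), marked(e,e)}
2. tag(a)  →  {clear(a,a), clear(b,e), clear(c,e), clear(e,e), inpos(a), inpos(c), linked(a), linked(c), marked(a,b), marked(b,c), marked(e,e), on(a)}
3. move(a,b)  →  {clear(a,a), clear(b,e), clear(c,e), clear(e,e), inpos(a), inpos(c), linked(a), linked(b), linked(c), marked(a,b), marked(b,c), marked(e,e), on(a)}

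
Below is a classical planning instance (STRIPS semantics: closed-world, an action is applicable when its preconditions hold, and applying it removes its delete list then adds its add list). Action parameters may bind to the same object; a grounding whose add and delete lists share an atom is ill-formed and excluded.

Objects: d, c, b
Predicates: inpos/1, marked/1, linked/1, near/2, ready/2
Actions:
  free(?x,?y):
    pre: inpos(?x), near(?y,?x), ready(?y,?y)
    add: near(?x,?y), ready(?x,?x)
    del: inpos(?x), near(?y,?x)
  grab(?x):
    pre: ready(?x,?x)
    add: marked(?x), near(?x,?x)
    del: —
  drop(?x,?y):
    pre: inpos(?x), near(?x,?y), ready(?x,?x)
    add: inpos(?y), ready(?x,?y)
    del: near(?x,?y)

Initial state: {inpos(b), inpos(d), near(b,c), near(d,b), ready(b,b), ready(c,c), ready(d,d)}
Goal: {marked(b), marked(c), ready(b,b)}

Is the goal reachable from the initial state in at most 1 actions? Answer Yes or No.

1. grab(c)  →  {inpos(b), inpos(d), marked(c), near(b,c), near(c,c), near(d,b), ready(b,b), ready(c,c), ready(d,d)}
2. grab(b)  →  {inpos(b), inpos(d), marked(b), marked(c), near(b,b), near(b,c), near(c,c), near(d,b), ready(b,b), ready(c,c), ready(d,d)}
optimal plan length = 2; 2 > 1

No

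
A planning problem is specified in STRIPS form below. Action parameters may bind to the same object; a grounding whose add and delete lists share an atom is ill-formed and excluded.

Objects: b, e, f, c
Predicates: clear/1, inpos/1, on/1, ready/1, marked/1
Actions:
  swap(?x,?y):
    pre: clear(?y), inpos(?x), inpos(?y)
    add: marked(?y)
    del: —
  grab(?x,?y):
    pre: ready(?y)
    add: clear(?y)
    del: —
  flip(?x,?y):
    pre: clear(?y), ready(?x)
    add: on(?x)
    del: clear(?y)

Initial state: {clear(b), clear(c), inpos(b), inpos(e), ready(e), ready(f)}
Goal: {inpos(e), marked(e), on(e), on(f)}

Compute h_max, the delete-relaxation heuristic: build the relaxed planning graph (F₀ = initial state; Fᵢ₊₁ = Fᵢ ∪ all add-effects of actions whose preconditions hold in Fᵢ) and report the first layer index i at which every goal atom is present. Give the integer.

F0 = init (6 atoms)
F1 = F0 ∪ {clear(e), clear(f), marked(b), on(e), on(f)}  (11 atoms)
F2 = F1 ∪ {marked(e)}  (12 atoms)
goal ⊆ F2  ⇒  h_max = 2

2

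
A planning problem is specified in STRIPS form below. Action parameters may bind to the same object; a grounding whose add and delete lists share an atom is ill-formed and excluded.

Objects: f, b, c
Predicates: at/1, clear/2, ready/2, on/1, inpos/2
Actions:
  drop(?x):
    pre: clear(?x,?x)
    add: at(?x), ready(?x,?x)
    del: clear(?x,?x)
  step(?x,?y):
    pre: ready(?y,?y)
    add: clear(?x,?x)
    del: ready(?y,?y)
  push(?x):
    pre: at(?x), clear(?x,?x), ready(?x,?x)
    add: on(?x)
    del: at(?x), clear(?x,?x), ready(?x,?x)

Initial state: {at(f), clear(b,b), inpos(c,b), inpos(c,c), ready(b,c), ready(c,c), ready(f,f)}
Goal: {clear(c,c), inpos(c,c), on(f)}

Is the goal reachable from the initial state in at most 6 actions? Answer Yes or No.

1. drop(b)  →  {at(b), at(f), inpos(c,b), inpos(c,c), ready(b,b), ready(b,c), ready(c,c), ready(f,f)}
2. step(f,b)  →  {at(b), at(f), clear(f,f), inpos(c,b), inpos(c,c), ready(b,c), ready(c,c), ready(f,f)}
3. step(c,c)  →  {at(b), at(f), clear(c,c), clear(f,f), inpos(c,b), inpos(c,c), ready(b,c), ready(f,f)}
4. push(f)  →  {at(b), clear(c,c), inpos(c,b), inpos(c,c), on(f), ready(b,c)}
optimal plan length = 4; 4 ≤ 6

Yes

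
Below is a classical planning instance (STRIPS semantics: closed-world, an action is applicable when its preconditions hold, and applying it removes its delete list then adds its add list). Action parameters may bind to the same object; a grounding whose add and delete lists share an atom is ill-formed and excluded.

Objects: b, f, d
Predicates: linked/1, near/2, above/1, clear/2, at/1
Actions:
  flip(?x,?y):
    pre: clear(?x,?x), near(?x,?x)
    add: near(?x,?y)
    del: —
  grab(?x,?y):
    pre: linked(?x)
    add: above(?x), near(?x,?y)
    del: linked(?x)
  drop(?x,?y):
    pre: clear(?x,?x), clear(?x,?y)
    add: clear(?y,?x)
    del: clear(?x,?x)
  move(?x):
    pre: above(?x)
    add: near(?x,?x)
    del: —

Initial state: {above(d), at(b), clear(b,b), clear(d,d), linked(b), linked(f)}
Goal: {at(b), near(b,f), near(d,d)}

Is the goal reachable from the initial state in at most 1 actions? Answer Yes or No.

No

1. grab(b,f)  →  {above(b), above(d), at(b), clear(b,b), clear(d,d), linked(f), near(b,f)}
2. move(d)  →  {above(b), above(d), at(b), clear(b,b), clear(d,d), linked(f), near(b,f), near(d,d)}
optimal plan length = 2; 2 > 1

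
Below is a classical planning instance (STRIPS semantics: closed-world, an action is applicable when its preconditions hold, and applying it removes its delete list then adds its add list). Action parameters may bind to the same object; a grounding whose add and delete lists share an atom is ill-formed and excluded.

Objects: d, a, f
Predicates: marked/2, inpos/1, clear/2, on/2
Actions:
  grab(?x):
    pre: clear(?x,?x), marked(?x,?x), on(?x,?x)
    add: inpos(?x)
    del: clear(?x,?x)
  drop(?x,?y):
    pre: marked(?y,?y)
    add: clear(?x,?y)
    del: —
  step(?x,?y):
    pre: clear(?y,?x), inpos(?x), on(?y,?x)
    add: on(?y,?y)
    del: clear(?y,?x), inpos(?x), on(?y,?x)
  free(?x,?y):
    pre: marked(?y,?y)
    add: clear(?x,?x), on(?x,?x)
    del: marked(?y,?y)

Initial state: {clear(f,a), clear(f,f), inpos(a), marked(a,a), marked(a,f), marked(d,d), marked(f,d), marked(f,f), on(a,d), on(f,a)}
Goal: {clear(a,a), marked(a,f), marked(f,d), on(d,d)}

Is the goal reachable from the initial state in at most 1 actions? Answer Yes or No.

No

1. drop(a,a)  →  {clear(a,a), clear(f,a), clear(f,f), inpos(a), marked(a,a), marked(a,f), marked(d,d), marked(f,d), marked(f,f), on(a,d), on(f,a)}
2. free(d,d)  →  {clear(a,a), clear(d,d), clear(f,a), clear(f,f), inpos(a), marked(a,a), marked(a,f), marked(f,d), marked(f,f), on(a,d), on(d,d), on(f,a)}
optimal plan length = 2; 2 > 1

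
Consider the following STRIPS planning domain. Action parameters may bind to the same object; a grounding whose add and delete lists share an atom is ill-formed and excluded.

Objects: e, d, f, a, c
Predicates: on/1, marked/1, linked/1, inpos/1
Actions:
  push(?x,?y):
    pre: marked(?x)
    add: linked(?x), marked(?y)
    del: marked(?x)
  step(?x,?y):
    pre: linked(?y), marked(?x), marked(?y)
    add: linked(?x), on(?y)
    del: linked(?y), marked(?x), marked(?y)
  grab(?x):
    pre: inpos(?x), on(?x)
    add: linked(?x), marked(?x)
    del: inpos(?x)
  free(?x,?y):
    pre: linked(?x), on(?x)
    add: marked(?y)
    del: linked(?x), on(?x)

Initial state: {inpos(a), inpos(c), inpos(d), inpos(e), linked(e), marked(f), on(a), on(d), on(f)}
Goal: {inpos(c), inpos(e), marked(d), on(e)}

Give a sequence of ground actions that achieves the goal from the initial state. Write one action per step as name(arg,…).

grab(d); free(d,e); step(f,e)

1. grab(d)  →  {inpos(a), inpos(c), inpos(e), linked(d), linked(e), marked(d), marked(f), on(a), on(d), on(f)}
2. free(d,e)  →  {inpos(a), inpos(c), inpos(e), linked(e), marked(d), marked(e), marked(f), on(a), on(f)}
3. step(f,e)  →  {inpos(a), inpos(c), inpos(e), linked(f), marked(d), on(a), on(e), on(f)}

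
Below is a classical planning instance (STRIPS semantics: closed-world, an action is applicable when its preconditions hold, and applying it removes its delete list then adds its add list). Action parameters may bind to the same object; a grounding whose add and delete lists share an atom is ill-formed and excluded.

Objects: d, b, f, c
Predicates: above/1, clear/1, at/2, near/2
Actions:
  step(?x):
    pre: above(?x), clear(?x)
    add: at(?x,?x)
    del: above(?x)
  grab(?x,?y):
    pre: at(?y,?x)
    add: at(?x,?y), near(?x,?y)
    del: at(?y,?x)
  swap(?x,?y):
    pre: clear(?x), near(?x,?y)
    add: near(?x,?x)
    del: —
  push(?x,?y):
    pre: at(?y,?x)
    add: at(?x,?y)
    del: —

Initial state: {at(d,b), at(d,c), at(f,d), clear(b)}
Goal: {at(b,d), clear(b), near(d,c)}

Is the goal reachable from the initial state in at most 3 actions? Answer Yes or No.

1. grab(b,d)  →  {at(b,d), at(d,c), at(f,d), clear(b), near(b,d)}
2. grab(c,d)  →  {at(b,d), at(c,d), at(f,d), clear(b), near(b,d), near(c,d)}
3. grab(d,c)  →  {at(b,d), at(d,c), at(f,d), clear(b), near(b,d), near(c,d), near(d,c)}
optimal plan length = 3; 3 ≤ 3

Yes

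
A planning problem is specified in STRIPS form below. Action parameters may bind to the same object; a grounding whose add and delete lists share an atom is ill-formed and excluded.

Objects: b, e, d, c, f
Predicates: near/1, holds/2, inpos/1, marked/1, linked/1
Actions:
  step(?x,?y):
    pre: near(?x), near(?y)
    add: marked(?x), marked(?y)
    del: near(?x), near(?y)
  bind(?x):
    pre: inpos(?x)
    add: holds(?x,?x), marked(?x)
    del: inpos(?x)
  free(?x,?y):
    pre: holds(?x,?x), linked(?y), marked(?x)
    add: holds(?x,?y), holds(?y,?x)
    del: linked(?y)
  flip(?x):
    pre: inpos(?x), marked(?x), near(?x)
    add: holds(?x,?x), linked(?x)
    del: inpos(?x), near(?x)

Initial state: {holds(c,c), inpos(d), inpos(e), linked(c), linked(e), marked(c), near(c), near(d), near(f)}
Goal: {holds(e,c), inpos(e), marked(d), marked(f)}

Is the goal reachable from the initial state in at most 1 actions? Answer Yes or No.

No

1. step(d,f)  →  {holds(c,c), inpos(d), inpos(e), linked(c), linked(e), marked(c), marked(d), marked(f), near(c)}
2. free(c,e)  →  {holds(c,c), holds(c,e), holds(e,c), inpos(d), inpos(e), linked(c), marked(c), marked(d), marked(f), near(c)}
optimal plan length = 2; 2 > 1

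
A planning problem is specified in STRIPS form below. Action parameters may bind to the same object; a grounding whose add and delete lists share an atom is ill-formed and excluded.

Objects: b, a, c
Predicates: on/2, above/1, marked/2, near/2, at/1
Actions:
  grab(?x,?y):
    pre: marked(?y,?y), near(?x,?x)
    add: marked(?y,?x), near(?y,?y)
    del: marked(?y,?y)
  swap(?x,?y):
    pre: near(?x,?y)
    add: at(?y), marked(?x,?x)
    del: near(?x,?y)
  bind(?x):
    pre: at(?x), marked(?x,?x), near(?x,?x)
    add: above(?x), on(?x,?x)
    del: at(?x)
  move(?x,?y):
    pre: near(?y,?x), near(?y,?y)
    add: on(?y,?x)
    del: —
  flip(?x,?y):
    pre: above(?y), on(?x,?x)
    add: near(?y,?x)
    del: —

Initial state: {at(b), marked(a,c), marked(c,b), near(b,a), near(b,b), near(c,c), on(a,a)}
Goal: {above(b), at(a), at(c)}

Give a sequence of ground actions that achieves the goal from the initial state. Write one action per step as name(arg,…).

swap(b,a); swap(c,c); bind(b)

1. swap(b,a)  →  {at(a), at(b), marked(a,c), marked(b,b), marked(c,b), near(b,b), near(c,c), on(a,a)}
2. swap(c,c)  →  {at(a), at(b), at(c), marked(a,c), marked(b,b), marked(c,b), marked(c,c), near(b,b), on(a,a)}
3. bind(b)  →  {above(b), at(a), at(c), marked(a,c), marked(b,b), marked(c,b), marked(c,c), near(b,b), on(a,a), on(b,b)}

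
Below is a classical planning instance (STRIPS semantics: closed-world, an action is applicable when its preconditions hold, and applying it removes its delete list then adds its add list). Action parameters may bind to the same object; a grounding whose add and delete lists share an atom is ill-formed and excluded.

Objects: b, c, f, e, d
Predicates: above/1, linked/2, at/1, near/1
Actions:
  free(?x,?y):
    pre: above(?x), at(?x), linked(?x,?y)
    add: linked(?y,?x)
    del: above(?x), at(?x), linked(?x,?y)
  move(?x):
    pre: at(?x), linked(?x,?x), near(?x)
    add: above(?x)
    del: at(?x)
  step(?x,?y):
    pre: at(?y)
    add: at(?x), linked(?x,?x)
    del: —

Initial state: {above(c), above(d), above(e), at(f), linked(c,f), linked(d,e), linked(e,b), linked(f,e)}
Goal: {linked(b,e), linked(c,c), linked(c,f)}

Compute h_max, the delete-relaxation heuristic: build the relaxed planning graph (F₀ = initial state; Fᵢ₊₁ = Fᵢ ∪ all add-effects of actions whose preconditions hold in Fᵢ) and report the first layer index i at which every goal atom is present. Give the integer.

2

F0 = init (8 atoms)
F1 = F0 ∪ {at(b), at(c), at(d), at(e), linked(b,b), linked(c,c), linked(d,d), linked(e,e), linked(f,f)}  (17 atoms)
F2 = F1 ∪ {linked(b,e), linked(e,d), linked(f,c)}  (20 atoms)
goal ⊆ F2  ⇒  h_max = 2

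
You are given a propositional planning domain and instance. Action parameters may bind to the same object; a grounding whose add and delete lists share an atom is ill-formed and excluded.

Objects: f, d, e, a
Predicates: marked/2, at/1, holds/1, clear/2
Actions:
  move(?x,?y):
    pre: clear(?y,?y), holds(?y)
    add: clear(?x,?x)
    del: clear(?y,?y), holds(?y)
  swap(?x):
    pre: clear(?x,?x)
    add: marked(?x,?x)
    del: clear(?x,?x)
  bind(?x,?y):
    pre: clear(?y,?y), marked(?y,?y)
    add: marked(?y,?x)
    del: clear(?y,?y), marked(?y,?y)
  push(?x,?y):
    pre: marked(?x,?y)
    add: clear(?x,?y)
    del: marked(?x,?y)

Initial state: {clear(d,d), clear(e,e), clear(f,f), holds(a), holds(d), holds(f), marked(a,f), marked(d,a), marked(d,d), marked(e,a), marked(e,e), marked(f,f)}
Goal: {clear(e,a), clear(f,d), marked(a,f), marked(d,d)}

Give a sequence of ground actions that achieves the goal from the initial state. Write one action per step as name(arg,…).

1. bind(d,f)  →  {clear(d,d), clear(e,e), holds(a), holds(d), holds(f), marked(a,f), marked(d,a), marked(d,d), marked(e,a), marked(e,e), marked(f,d)}
2. push(f,d)  →  {clear(d,d), clear(e,e), clear(f,d), holds(a), holds(d), holds(f), marked(a,f), marked(d,a), marked(d,d), marked(e,a), marked(e,e)}
3. push(e,a)  →  {clear(d,d), clear(e,a), clear(e,e), clear(f,d), holds(a), holds(d), holds(f), marked(a,f), marked(d,a), marked(d,d), marked(e,e)}

bind(d,f); push(f,d); push(e,a)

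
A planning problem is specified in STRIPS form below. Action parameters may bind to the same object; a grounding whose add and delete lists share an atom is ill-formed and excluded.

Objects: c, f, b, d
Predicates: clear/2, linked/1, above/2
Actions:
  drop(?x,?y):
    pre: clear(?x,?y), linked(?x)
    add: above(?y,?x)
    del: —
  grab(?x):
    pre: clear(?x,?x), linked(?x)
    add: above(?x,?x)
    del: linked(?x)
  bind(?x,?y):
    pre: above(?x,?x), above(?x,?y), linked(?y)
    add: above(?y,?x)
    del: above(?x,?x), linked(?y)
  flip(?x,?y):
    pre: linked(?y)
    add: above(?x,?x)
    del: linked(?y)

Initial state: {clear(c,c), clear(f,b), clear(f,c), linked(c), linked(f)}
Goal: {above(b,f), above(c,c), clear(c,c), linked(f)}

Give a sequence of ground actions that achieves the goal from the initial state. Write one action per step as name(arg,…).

drop(c,c); drop(f,b)

1. drop(c,c)  →  {above(c,c), clear(c,c), clear(f,b), clear(f,c), linked(c), linked(f)}
2. drop(f,b)  →  {above(b,f), above(c,c), clear(c,c), clear(f,b), clear(f,c), linked(c), linked(f)}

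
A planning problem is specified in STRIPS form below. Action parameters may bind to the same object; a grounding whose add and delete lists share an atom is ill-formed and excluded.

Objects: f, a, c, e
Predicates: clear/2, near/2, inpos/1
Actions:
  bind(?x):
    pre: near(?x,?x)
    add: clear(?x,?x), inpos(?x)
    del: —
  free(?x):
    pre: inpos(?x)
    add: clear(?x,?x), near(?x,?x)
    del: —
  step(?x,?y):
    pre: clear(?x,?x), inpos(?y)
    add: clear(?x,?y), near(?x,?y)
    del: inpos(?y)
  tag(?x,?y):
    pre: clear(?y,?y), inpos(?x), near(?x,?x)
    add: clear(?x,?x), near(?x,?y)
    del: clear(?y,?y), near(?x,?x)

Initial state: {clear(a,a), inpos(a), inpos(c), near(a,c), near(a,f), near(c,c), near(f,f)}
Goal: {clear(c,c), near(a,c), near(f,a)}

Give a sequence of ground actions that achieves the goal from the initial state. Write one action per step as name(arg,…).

1. bind(f)  →  {clear(a,a), clear(f,f), inpos(a), inpos(c), inpos(f), near(a,c), near(a,f), near(c,c), near(f,f)}
2. bind(c)  →  {clear(a,a), clear(c,c), clear(f,f), inpos(a), inpos(c), inpos(f), near(a,c), near(a,f), near(c,c), near(f,f)}
3. step(f,a)  →  {clear(a,a), clear(c,c), clear(f,a), clear(f,f), inpos(c), inpos(f), near(a,c), near(a,f), near(c,c), near(f,a), near(f,f)}

bind(f); bind(c); step(f,a)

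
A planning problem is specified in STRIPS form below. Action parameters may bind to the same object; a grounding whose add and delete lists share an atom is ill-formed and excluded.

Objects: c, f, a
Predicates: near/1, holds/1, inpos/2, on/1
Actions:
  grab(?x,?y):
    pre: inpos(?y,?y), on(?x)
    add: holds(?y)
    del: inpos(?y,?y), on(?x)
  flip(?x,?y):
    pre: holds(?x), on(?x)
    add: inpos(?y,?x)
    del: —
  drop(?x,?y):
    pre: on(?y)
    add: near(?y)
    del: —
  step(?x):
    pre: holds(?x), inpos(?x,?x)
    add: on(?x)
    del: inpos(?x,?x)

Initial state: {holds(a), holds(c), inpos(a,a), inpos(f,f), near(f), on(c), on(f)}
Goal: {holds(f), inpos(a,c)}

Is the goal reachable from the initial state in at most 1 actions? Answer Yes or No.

1. grab(f,f)  →  {holds(a), holds(c), holds(f), inpos(a,a), near(f), on(c)}
2. flip(c,a)  →  {holds(a), holds(c), holds(f), inpos(a,a), inpos(a,c), near(f), on(c)}
optimal plan length = 2; 2 > 1

No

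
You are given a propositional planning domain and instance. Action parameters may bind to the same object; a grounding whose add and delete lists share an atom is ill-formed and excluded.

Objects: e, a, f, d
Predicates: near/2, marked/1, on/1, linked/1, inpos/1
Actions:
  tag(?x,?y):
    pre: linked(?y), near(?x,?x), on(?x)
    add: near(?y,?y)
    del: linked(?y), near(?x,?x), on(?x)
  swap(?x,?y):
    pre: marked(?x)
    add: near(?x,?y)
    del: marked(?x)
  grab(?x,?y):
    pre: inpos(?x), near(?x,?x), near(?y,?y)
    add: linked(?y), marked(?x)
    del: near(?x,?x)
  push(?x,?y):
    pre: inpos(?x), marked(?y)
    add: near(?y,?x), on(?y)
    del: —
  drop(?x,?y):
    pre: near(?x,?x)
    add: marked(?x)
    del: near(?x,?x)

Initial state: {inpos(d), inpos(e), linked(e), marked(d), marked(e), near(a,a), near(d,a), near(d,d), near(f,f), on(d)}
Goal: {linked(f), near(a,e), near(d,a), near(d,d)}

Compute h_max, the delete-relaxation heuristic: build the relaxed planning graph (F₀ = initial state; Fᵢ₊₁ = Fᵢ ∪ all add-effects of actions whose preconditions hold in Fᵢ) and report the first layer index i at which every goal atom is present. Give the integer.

2

F0 = init (10 atoms)
F1 = F0 ∪ {linked(a), linked(d), linked(f), marked(a), marked(f), near(d,e), near(d,f), near(e,a), near(e,d), near(e,e), near(e,f), on(e)}  (22 atoms)
F2 = F1 ∪ {near(a,d), near(a,e), near(a,f), near(f,a), near(f,d), near(f,e), on(a), on(f)}  (30 atoms)
goal ⊆ F2  ⇒  h_max = 2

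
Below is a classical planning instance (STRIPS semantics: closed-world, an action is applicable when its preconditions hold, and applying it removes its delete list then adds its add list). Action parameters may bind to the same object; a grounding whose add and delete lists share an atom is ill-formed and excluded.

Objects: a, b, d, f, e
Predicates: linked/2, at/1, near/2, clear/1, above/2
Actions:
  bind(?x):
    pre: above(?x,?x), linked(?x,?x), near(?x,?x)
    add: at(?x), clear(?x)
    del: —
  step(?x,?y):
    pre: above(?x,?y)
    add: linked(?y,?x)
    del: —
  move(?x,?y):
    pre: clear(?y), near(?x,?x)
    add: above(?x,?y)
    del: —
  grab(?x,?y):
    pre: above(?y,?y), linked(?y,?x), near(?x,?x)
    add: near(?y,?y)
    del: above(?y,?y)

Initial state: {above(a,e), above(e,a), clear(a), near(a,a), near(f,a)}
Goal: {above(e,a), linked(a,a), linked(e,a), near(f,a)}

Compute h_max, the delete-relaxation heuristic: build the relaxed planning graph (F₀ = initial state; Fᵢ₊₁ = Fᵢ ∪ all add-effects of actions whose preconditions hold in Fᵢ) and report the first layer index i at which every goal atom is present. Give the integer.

2

F0 = init (5 atoms)
F1 = F0 ∪ {above(a,a), linked(a,e), linked(e,a)}  (8 atoms)
F2 = F1 ∪ {linked(a,a)}  (9 atoms)
goal ⊆ F2  ⇒  h_max = 2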